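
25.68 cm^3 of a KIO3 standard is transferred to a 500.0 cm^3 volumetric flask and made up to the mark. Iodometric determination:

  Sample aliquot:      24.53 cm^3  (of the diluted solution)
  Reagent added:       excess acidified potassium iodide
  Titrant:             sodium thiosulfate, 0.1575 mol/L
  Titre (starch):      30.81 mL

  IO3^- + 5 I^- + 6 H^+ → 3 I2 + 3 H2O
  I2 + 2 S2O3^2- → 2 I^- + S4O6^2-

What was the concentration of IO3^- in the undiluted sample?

n(S2O3^2-) = 0.03081 × 0.1575 = 4.853 × 10^-3 mol
n(I2) = n(S2O3^2-)/2 = 2.426 × 10^-3 mol
From the 1:3 ratio, n(IO3^-) in the aliquot = 1/3 × 2.426 × 10^-3 = 8.088 × 10^-4 mol
[IO3^-]_dilute = 8.088 × 10^-4 / 0.02453 = 0.03297 mol/L
[IO3^-]_original = 0.03297 × 500.0/25.68 = 0.6419 mol/L

0.6419 mol/L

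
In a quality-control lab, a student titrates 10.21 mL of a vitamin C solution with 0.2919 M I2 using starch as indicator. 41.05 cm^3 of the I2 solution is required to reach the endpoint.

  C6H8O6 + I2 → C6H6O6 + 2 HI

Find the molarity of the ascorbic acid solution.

1.174 M

n(I2) = 0.04105 L × 0.2919 mol/L = 0.01198 mol
n(C6H8O6) = 0.01198 mol (1:1 mole ratio)
[C6H8O6] = 0.01198 mol / 0.01021 L = 1.174 mol/L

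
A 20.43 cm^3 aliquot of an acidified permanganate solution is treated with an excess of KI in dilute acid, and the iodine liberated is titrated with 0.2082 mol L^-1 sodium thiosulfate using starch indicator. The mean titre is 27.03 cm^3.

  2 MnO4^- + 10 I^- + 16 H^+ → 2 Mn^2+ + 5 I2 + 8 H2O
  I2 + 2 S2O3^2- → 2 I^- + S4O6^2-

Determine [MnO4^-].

0.05509 mol/L

n(S2O3^2-) = 0.02703 × 0.2082 = 5.628 × 10^-3 mol
n(I2) = n(S2O3^2-)/2 = 2.814 × 10^-3 mol
From the 2:5 ratio, n(MnO4^-) in the aliquot = 2/5 × 2.814 × 10^-3 = 1.126 × 10^-3 mol
[MnO4^-] = 1.126 × 10^-3 / 0.02043 = 0.05509 mol/L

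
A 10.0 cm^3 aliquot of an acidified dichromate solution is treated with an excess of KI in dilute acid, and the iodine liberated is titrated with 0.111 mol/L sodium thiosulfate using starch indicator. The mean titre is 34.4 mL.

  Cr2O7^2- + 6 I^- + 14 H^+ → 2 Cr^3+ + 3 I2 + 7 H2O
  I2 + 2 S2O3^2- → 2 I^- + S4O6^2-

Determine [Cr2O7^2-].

0.0636 mol/L

n(S2O3^2-) = 0.0344 × 0.111 = 3.82 × 10^-3 mol
n(I2) = n(S2O3^2-)/2 = 1.91 × 10^-3 mol
From the 1:3 ratio, n(Cr2O7^2-) in the aliquot = 1/3 × 1.91 × 10^-3 = 6.36 × 10^-4 mol
[Cr2O7^2-] = 6.36 × 10^-4 / 0.0100 = 0.0636 mol/L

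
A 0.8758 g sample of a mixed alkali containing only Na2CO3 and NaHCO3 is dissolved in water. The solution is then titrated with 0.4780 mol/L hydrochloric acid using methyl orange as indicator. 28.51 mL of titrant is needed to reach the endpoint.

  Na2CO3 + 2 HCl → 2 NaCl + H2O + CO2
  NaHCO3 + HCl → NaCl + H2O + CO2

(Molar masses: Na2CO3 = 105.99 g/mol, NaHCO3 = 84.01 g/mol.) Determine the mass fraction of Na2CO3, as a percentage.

52.50 %

n(HCl) = 0.02851 × 0.4780 = 0.01363 mol
Let x = n(Na2CO3), y = n(NaHCO3).
Titrant: 2x + 1y = 0.01363;  mass: 105.99x + 84.01y = 0.8758
Solving, x = 4.338 × 10^-3 mol, y = 4.952 × 10^-3 mol
mass of Na2CO3 = 4.338 × 10^-3 × 105.99 = 0.4598 g
% Na2CO3 = 0.4598 / 0.8758 × 100 = 52.50 %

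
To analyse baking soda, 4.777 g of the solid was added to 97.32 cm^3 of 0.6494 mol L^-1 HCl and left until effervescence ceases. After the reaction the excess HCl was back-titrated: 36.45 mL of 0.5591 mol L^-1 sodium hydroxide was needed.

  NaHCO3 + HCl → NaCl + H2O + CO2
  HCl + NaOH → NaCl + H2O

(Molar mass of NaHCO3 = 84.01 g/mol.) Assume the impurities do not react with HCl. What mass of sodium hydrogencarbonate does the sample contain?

3.597 g

n(HCl) added = 0.09732 × 0.6494 = 0.06320 mol
n(NaOH) used in back-titration = 0.03645 × 0.5591 = 0.02038 mol
n(HCl) left over = 0.02038 mol (1:1 ratio)
n(HCl) consumed by analyte = 0.06320 − 0.02038 = 0.04282 mol
n(NaHCO3) = 0.04282 mol (1:1 ratio)
mass of NaHCO3 = 0.04282 × 84.01 = 3.597 g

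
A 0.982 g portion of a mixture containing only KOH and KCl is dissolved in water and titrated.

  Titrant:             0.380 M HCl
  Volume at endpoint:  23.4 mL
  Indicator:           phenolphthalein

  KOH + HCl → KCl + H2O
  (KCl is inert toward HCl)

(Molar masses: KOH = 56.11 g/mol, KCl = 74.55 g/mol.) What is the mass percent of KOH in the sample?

50.8 %

n(HCl) = 0.0234 × 0.380 = 8.89 × 10^-3 mol
Let x = n(KOH), y = n(KCl).
Titrant: 1x = 8.89 × 10^-3;  mass: 56.11x + 74.55y = 0.982
Solving, x = 8.89 × 10^-3 mol, y = 6.48 × 10^-3 mol
mass of KOH = 8.89 × 10^-3 × 56.11 = 0.499 g
% KOH = 0.499 / 0.982 × 100 = 50.8 %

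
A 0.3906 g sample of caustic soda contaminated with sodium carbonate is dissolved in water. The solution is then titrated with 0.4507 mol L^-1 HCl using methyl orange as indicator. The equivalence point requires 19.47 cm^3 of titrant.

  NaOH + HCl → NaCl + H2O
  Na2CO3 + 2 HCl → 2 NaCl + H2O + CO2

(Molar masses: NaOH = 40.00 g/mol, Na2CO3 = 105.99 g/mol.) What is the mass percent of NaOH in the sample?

n(HCl) = 0.01947 × 0.4507 = 8.775 × 10^-3 mol
Let x = n(NaOH), y = n(Na2CO3).
Titrant: 1x + 2y = 8.775 × 10^-3;  mass: 40.00x + 105.99y = 0.3906
Solving, x = 5.728 × 10^-3 mol, y = 1.523 × 10^-3 mol
mass of NaOH = 5.728 × 10^-3 × 40.00 = 0.2291 g
% NaOH = 0.2291 / 0.3906 × 100 = 58.66 %

58.66 %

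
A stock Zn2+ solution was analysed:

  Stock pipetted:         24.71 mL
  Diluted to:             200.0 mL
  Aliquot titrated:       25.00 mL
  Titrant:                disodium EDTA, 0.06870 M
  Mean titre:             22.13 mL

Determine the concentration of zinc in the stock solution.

0.4922 M

Zn^2+ + EDTA^4- → [Zn(EDTA)]^2-
n(EDTA) = 0.02213 × 0.06870 = 1.520 × 10^-3 mol
n(Zn2+) in the aliquot = 1.520 × 10^-3 mol (1:1 ratio)
[Zn2+]_dilute = 1.520 × 10^-3 / 0.02500 = 0.06081 mol/L
Dilution factor = 200.0 / 24.71 = 8.094
[Zn2+]_stock = 0.06081 × 8.094 = 0.4922 mol/L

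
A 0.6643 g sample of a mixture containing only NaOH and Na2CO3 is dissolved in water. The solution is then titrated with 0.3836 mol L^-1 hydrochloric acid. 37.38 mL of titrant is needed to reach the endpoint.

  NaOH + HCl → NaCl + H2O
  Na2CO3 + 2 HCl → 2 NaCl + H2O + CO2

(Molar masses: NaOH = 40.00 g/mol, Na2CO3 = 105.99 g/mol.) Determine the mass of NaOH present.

0.2942 g

n(HCl) = 0.03738 × 0.3836 = 0.01434 mol
Let x = n(NaOH), y = n(Na2CO3).
Titrant: 1x + 2y = 0.01434;  mass: 40.00x + 105.99y = 0.6643
Solving, x = 7.356 × 10^-3 mol, y = 3.491 × 10^-3 mol
mass of NaOH = 7.356 × 10^-3 × 40.00 = 0.2942 g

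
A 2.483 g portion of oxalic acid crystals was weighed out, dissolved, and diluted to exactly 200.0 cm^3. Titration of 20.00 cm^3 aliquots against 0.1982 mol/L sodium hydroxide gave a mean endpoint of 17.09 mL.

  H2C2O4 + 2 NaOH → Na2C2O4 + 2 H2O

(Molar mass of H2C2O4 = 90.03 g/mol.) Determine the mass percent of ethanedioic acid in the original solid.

n(NaOH) per titration = 0.01709 × 0.1982 = 3.387 × 10^-3 mol
From the 1:2 ratio, n(H2C2O4) in each aliquot = 1/2 × 3.387 × 10^-3 = 1.694 × 10^-3 mol
n(H2C2O4) in the whole flask = 1.694 × 10^-3 × 200.0/20.00 = 0.01694 mol
mass of H2C2O4 = 0.01694 × 90.03 = 1.525 g
% H2C2O4 = 1.525 / 2.483 × 100 = 61.41 %

61.41 %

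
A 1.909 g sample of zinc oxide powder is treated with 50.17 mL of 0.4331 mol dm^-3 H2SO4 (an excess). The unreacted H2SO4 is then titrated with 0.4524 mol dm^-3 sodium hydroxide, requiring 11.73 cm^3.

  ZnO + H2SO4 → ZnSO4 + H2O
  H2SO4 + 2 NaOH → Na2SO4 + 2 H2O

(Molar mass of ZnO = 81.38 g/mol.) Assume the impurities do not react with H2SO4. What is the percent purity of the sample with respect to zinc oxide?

81.32 %

n(H2SO4) added = 0.05017 × 0.4331 = 0.02173 mol
n(NaOH) used in back-titration = 0.01173 × 0.4524 = 5.307 × 10^-3 mol
From the 1:2 ratio, n(H2SO4) left over = 1/2 × 5.307 × 10^-3 = 2.653 × 10^-3 mol
n(H2SO4) consumed by analyte = 0.02173 − 2.653 × 10^-3 = 0.01908 mol
n(ZnO) = 0.01908 mol (1:1 ratio)
mass of ZnO = 0.01908 × 81.38 = 1.552 g
% ZnO = 1.552 / 1.909 × 100 = 81.32 %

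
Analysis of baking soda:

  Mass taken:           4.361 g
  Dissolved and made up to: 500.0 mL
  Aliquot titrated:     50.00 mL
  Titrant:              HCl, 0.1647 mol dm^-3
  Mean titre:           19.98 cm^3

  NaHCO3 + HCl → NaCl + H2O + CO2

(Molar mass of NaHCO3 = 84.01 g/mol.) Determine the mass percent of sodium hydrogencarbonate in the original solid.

63.39 %

n(HCl) per titration = 0.01998 × 0.1647 = 3.291 × 10^-3 mol
n(NaHCO3) in each aliquot = 3.291 × 10^-3 mol (1:1 ratio)
n(NaHCO3) in the whole flask = 3.291 × 10^-3 × 500.0/50.00 = 0.03291 mol
mass of NaHCO3 = 0.03291 × 84.01 = 2.765 g
% NaHCO3 = 2.765 / 4.361 × 100 = 63.39 %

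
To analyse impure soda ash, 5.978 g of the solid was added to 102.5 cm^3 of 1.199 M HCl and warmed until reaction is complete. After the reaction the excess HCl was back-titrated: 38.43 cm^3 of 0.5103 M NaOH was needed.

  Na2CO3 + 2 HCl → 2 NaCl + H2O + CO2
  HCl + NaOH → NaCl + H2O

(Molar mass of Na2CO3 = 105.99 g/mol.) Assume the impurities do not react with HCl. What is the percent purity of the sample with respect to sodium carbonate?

91.56 %

n(HCl) added = 0.1025 × 1.199 = 0.1229 mol
n(NaOH) used in back-titration = 0.03843 × 0.5103 = 0.01961 mol
n(HCl) left over = 0.01961 mol (1:1 ratio)
n(HCl) consumed by analyte = 0.1229 − 0.01961 = 0.1033 mol
From the 1:2 ratio, n(Na2CO3) = 1/2 × 0.1033 = 0.05164 mol
mass of Na2CO3 = 0.05164 × 105.99 = 5.474 g
% Na2CO3 = 5.474 / 5.978 × 100 = 91.56 %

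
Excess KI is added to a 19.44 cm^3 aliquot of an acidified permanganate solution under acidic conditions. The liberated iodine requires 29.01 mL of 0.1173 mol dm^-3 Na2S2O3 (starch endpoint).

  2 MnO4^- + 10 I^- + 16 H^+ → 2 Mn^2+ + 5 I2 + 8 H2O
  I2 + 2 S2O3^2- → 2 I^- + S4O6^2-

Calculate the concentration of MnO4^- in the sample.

n(S2O3^2-) = 0.02901 × 0.1173 = 3.403 × 10^-3 mol
n(I2) = n(S2O3^2-)/2 = 1.701 × 10^-3 mol
From the 2:5 ratio, n(MnO4^-) in the aliquot = 2/5 × 1.701 × 10^-3 = 6.806 × 10^-4 mol
[MnO4^-] = 6.806 × 10^-4 / 0.01944 = 0.03501 mol/L

0.03501 mol/L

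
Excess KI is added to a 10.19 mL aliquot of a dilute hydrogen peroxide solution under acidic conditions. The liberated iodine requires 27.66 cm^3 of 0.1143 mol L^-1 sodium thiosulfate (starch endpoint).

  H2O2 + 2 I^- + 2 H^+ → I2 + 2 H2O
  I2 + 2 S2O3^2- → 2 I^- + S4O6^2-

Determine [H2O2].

0.1551 mol/L

n(S2O3^2-) = 0.02766 × 0.1143 = 3.162 × 10^-3 mol
n(I2) = n(S2O3^2-)/2 = 1.581 × 10^-3 mol
n(H2O2) in the aliquot = 1.581 × 10^-3 mol (1:1 ratio)
[H2O2] = 1.581 × 10^-3 / 0.01019 = 0.1551 mol/L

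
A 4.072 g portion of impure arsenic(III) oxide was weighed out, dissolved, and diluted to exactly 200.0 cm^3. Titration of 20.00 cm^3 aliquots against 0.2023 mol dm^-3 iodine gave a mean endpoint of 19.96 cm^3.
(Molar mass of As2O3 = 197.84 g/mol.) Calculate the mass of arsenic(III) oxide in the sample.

3.994 g

As2O3 + 2 I2 + 2 H2O → As2O5 + 4 HI
n(I2) per titration = 0.01996 × 0.2023 = 4.038 × 10^-3 mol
From the 1:2 ratio, n(As2O3) in each aliquot = 1/2 × 4.038 × 10^-3 = 2.019 × 10^-3 mol
n(As2O3) in the whole flask = 2.019 × 10^-3 × 200.0/20.00 = 0.02019 mol
mass of As2O3 = 0.02019 × 197.84 = 3.994 g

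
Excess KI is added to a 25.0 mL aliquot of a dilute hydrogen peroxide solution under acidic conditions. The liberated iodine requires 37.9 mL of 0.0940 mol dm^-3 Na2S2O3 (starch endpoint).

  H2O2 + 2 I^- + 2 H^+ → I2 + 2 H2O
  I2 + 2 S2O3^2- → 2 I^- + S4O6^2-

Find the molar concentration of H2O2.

n(S2O3^2-) = 0.0379 × 0.0940 = 3.56 × 10^-3 mol
n(I2) = n(S2O3^2-)/2 = 1.78 × 10^-3 mol
n(H2O2) in the aliquot = 1.78 × 10^-3 mol (1:1 ratio)
[H2O2] = 1.78 × 10^-3 / 0.0250 = 0.0713 mol/L

0.0713 mol/L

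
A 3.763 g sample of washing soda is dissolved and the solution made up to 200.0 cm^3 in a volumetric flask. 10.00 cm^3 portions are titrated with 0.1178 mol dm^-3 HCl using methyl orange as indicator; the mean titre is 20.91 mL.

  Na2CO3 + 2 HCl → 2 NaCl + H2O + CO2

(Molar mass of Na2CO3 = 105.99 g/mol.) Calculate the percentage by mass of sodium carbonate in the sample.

n(HCl) per titration = 0.02091 × 0.1178 = 2.463 × 10^-3 mol
From the 1:2 ratio, n(Na2CO3) in each aliquot = 1/2 × 2.463 × 10^-3 = 1.232 × 10^-3 mol
n(Na2CO3) in the whole flask = 1.232 × 10^-3 × 200.0/10.00 = 0.02463 mol
mass of Na2CO3 = 0.02463 × 105.99 = 2.611 g
% Na2CO3 = 2.611 / 3.763 × 100 = 69.38 %

69.38 %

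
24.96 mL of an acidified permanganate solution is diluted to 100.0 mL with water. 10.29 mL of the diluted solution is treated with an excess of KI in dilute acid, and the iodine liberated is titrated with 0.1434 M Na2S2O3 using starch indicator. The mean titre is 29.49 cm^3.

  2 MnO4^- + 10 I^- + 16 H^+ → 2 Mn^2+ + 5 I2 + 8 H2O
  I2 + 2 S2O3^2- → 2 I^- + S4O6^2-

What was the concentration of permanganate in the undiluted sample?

0.3293 M

n(S2O3^2-) = 0.02949 × 0.1434 = 4.229 × 10^-3 mol
n(I2) = n(S2O3^2-)/2 = 2.114 × 10^-3 mol
From the 2:5 ratio, n(MnO4^-) in the aliquot = 2/5 × 2.114 × 10^-3 = 8.458 × 10^-4 mol
[MnO4^-]_dilute = 8.458 × 10^-4 / 0.01029 = 0.08219 mol/L
[MnO4^-]_original = 0.08219 × 100.0/24.96 = 0.3293 mol/L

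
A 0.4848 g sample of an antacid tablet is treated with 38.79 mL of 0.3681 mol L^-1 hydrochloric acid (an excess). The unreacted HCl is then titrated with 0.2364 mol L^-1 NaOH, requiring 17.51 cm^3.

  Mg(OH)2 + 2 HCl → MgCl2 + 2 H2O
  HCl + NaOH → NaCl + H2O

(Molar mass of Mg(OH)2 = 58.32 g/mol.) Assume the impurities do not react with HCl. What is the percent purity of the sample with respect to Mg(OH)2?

60.99 %

n(HCl) added = 0.03879 × 0.3681 = 0.01428 mol
n(NaOH) used in back-titration = 0.01751 × 0.2364 = 4.139 × 10^-3 mol
n(HCl) left over = 4.139 × 10^-3 mol (1:1 ratio)
n(HCl) consumed by analyte = 0.01428 − 4.139 × 10^-3 = 0.01014 mol
From the 1:2 ratio, n(Mg(OH)2) = 1/2 × 0.01014 = 5.070 × 10^-3 mol
mass of Mg(OH)2 = 5.070 × 10^-3 × 58.32 = 0.2957 g
% Mg(OH)2 = 0.2957 / 0.4848 × 100 = 60.99 %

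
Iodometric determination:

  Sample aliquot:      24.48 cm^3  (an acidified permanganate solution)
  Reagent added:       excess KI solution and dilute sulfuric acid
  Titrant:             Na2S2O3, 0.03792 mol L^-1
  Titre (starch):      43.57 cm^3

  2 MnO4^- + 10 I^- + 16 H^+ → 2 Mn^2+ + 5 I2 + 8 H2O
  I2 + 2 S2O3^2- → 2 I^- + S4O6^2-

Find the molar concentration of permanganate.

n(S2O3^2-) = 0.04357 × 0.03792 = 1.652 × 10^-3 mol
n(I2) = n(S2O3^2-)/2 = 8.261 × 10^-4 mol
From the 2:5 ratio, n(MnO4^-) in the aliquot = 2/5 × 8.261 × 10^-4 = 3.304 × 10^-4 mol
[MnO4^-] = 3.304 × 10^-4 / 0.02448 = 0.01350 mol/L

0.01350 mol/L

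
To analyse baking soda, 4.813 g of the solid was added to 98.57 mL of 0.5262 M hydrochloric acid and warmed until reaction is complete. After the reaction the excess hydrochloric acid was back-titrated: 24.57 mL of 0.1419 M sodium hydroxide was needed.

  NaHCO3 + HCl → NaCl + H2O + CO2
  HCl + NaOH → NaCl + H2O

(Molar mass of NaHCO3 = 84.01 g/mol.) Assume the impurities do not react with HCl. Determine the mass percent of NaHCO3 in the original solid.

84.45 %

n(HCl) added = 0.09857 × 0.5262 = 0.05187 mol
n(NaOH) used in back-titration = 0.02457 × 0.1419 = 3.486 × 10^-3 mol
n(HCl) left over = 3.486 × 10^-3 mol (1:1 ratio)
n(HCl) consumed by analyte = 0.05187 − 3.486 × 10^-3 = 0.04838 mol
n(NaHCO3) = 0.04838 mol (1:1 ratio)
mass of NaHCO3 = 0.04838 × 84.01 = 4.064 g
% NaHCO3 = 4.064 / 4.813 × 100 = 84.45 %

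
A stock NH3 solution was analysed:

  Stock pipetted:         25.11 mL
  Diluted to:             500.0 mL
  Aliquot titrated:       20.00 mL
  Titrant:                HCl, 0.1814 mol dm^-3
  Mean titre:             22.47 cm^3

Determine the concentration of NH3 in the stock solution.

4.058 mol/L

NH3 + HCl → NH4Cl
n(HCl) = 0.02247 × 0.1814 = 4.076 × 10^-3 mol
n(NH3) in the aliquot = 4.076 × 10^-3 mol (1:1 ratio)
[NH3]_dilute = 4.076 × 10^-3 / 0.02000 = 0.2038 mol/L
Dilution factor = 500.0 / 25.11 = 19.91
[NH3]_stock = 0.2038 × 19.91 = 4.058 mol/L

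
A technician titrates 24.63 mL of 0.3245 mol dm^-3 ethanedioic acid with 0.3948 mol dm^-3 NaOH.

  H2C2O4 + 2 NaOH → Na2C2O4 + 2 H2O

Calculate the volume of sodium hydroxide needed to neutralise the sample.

n(H2C2O4) = 0.02463 L × 0.3245 mol/L = 7.992 × 10^-3 mol
From the 2:1 stoichiometry, n(NaOH) = 2/1 × 7.992 × 10^-3 = 0.01598 mol
V(NaOH) = 0.01598 mol / 0.3948 mol/L = 0.04049 L = 40.49 mL

40.49 mL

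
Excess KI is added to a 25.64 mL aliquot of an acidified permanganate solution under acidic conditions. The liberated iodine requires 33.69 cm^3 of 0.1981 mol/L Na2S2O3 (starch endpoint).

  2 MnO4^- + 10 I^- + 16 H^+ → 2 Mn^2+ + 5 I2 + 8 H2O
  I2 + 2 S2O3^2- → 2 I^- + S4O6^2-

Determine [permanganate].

n(S2O3^2-) = 0.03369 × 0.1981 = 6.674 × 10^-3 mol
n(I2) = n(S2O3^2-)/2 = 3.337 × 10^-3 mol
From the 2:5 ratio, n(MnO4^-) in the aliquot = 2/5 × 3.337 × 10^-3 = 1.335 × 10^-3 mol
[MnO4^-] = 1.335 × 10^-3 / 0.02564 = 0.05206 mol/L

0.05206 mol/L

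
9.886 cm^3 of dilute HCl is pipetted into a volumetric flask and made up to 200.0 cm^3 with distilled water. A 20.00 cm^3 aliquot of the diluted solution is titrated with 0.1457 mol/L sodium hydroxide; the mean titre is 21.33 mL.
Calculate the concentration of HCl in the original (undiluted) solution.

HCl + NaOH → NaCl + H2O
n(NaOH) = 0.02133 × 0.1457 = 3.108 × 10^-3 mol
n(HCl) in the aliquot = 3.108 × 10^-3 mol (1:1 ratio)
[HCl]_dilute = 3.108 × 10^-3 / 0.02000 = 0.1554 mol/L
Dilution factor = 200.0 / 9.886 = 20.23
[HCl]_stock = 0.1554 × 20.23 = 3.144 mol/L

3.144 mol/L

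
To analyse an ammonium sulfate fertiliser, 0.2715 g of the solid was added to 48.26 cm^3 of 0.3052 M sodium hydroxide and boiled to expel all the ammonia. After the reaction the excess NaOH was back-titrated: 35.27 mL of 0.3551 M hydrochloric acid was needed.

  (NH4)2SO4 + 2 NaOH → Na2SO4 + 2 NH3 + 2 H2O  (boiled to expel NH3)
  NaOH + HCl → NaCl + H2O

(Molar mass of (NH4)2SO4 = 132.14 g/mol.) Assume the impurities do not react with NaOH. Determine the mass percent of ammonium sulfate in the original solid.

n(NaOH) added = 0.04826 × 0.3052 = 0.01473 mol
n(HCl) used in back-titration = 0.03527 × 0.3551 = 0.01252 mol
n(NaOH) left over = 0.01252 mol (1:1 ratio)
n(NaOH) consumed by analyte = 0.01473 − 0.01252 = 2.205 × 10^-3 mol
From the 1:2 ratio, n((NH4)2SO4) = 1/2 × 2.205 × 10^-3 = 1.102 × 10^-3 mol
mass of (NH4)2SO4 = 1.102 × 10^-3 × 132.14 = 0.1457 g
% (NH4)2SO4 = 0.1457 / 0.2715 × 100 = 53.65 %

53.65 %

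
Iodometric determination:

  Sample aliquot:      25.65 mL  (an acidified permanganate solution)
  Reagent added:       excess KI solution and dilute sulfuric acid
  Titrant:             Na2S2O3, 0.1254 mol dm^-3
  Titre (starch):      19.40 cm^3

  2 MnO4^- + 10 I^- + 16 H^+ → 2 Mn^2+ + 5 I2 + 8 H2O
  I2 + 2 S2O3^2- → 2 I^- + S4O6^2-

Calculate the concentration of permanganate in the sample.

0.01897 mol/L

n(S2O3^2-) = 0.01940 × 0.1254 = 2.433 × 10^-3 mol
n(I2) = n(S2O3^2-)/2 = 1.216 × 10^-3 mol
From the 2:5 ratio, n(MnO4^-) in the aliquot = 2/5 × 1.216 × 10^-3 = 4.866 × 10^-4 mol
[MnO4^-] = 4.866 × 10^-4 / 0.02565 = 0.01897 mol/L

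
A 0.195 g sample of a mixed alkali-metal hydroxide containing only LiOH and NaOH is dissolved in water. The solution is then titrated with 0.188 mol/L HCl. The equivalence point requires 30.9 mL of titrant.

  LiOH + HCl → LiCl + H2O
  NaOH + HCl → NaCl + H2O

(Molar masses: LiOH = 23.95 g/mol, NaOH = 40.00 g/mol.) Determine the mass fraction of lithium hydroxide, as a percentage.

n(HCl) = 0.0309 × 0.188 = 5.81 × 10^-3 mol
Let x = n(LiOH), y = n(NaOH).
Titrant: 1x + 1y = 5.81 × 10^-3;  mass: 23.95x + 40.00y = 0.195
Solving, x = 2.33 × 10^-3 mol, y = 3.48 × 10^-3 mol
mass of LiOH = 2.33 × 10^-3 × 23.95 = 0.0558 g
% LiOH = 0.0558 / 0.195 × 100 = 28.6 %

28.6 %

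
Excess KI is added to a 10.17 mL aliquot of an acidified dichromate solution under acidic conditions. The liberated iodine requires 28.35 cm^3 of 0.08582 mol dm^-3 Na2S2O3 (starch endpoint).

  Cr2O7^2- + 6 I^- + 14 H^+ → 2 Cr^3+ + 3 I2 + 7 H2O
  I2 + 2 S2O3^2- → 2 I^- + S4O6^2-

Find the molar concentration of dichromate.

n(S2O3^2-) = 0.02835 × 0.08582 = 2.433 × 10^-3 mol
n(I2) = n(S2O3^2-)/2 = 1.216 × 10^-3 mol
From the 1:3 ratio, n(Cr2O7^2-) in the aliquot = 1/3 × 1.216 × 10^-3 = 4.055 × 10^-4 mol
[Cr2O7^2-] = 4.055 × 10^-4 / 0.01017 = 0.03987 mol/L

0.03987 mol/L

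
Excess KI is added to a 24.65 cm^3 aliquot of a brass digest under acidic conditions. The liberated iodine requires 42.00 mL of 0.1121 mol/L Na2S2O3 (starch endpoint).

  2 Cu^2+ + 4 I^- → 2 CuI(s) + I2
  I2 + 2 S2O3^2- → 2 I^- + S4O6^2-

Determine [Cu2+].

0.1910 mol/L

n(S2O3^2-) = 0.04200 × 0.1121 = 4.708 × 10^-3 mol
n(I2) = n(S2O3^2-)/2 = 2.354 × 10^-3 mol
From the 2:1 ratio, n(Cu2+) in the aliquot = 2/1 × 2.354 × 10^-3 = 4.708 × 10^-3 mol
[Cu2+] = 4.708 × 10^-3 / 0.02465 = 0.1910 mol/L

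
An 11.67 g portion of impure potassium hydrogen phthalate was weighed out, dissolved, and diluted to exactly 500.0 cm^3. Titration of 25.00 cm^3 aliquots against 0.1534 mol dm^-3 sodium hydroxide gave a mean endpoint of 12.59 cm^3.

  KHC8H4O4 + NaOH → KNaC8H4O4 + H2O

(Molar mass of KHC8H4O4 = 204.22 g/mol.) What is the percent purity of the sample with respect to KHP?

67.59 %

n(NaOH) per titration = 0.01259 × 0.1534 = 1.931 × 10^-3 mol
n(KHC8H4O4) in each aliquot = 1.931 × 10^-3 mol (1:1 ratio)
n(KHC8H4O4) in the whole flask = 1.931 × 10^-3 × 500.0/25.00 = 0.03863 mol
mass of KHC8H4O4 = 0.03863 × 204.22 = 7.888 g
% KHC8H4O4 = 7.888 / 11.67 × 100 = 67.59 %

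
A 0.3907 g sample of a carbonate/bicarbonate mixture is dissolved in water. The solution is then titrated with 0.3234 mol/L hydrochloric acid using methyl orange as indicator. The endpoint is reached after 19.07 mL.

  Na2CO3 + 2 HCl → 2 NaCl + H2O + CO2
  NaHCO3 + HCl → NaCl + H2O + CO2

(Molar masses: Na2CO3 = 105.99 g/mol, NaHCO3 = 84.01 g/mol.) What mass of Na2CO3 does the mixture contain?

0.2177 g

n(HCl) = 0.01907 × 0.3234 = 6.167 × 10^-3 mol
Let x = n(Na2CO3), y = n(NaHCO3).
Titrant: 2x + 1y = 6.167 × 10^-3;  mass: 105.99x + 84.01y = 0.3907
Solving, x = 2.054 × 10^-3 mol, y = 2.059 × 10^-3 mol
mass of Na2CO3 = 2.054 × 10^-3 × 105.99 = 0.2177 g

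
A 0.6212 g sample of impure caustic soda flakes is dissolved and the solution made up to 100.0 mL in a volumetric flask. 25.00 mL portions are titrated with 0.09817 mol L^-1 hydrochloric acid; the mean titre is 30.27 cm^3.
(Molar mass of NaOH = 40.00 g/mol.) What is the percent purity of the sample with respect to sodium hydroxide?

76.54 %

NaOH + HCl → NaCl + H2O
n(HCl) per titration = 0.03027 × 0.09817 = 2.972 × 10^-3 mol
n(NaOH) in each aliquot = 2.972 × 10^-3 mol (1:1 ratio)
n(NaOH) in the whole flask = 2.972 × 10^-3 × 100.0/25.00 = 0.01189 mol
mass of NaOH = 0.01189 × 40.00 = 0.4755 g
% NaOH = 0.4755 / 0.6212 × 100 = 76.54 %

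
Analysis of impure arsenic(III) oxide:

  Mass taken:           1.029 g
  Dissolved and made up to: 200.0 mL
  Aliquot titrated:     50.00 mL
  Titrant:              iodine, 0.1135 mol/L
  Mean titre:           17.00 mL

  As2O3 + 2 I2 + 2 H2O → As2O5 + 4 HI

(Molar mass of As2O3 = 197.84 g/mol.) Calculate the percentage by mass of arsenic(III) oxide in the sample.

74.19 %

n(I2) per titration = 0.01700 × 0.1135 = 1.929 × 10^-3 mol
From the 1:2 ratio, n(As2O3) in each aliquot = 1/2 × 1.929 × 10^-3 = 9.647 × 10^-4 mol
n(As2O3) in the whole flask = 9.647 × 10^-4 × 200.0/50.00 = 3.859 × 10^-3 mol
mass of As2O3 = 3.859 × 10^-3 × 197.84 = 0.7635 g
% As2O3 = 0.7635 / 1.029 × 100 = 74.19 %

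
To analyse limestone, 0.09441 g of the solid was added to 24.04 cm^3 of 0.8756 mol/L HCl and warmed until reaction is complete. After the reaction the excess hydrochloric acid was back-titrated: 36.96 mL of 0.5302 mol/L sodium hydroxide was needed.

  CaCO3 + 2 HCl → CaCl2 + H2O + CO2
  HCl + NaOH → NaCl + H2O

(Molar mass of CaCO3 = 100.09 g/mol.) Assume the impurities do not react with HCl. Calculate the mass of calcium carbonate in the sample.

0.07273 g

n(HCl) added = 0.02404 × 0.8756 = 0.02105 mol
n(NaOH) used in back-titration = 0.03696 × 0.5302 = 0.01960 mol
n(HCl) left over = 0.01960 mol (1:1 ratio)
n(HCl) consumed by analyte = 0.02105 − 0.01960 = 1.453 × 10^-3 mol
From the 1:2 ratio, n(CaCO3) = 1/2 × 1.453 × 10^-3 = 7.266 × 10^-4 mol
mass of CaCO3 = 7.266 × 10^-4 × 100.09 = 0.07273 g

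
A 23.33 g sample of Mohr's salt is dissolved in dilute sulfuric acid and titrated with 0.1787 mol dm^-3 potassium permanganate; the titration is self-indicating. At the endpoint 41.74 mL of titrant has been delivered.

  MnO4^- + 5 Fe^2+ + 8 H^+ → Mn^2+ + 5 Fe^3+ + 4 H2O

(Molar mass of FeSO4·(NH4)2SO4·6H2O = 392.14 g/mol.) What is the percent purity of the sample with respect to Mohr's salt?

62.69 %

n(KMnO4) = 0.04174 L × 0.1787 mol/L = 7.459 × 10^-3 mol
From the 5:1 ratio, n(FeSO4·(NH4)2SO4·6H2O) = 5/1 × 7.459 × 10^-3 = 0.03729 mol
mass of FeSO4·(NH4)2SO4·6H2O = 0.03729 × 392.14 g/mol = 14.62 g
% FeSO4·(NH4)2SO4·6H2O = 14.62 / 23.33 × 100 = 62.69 %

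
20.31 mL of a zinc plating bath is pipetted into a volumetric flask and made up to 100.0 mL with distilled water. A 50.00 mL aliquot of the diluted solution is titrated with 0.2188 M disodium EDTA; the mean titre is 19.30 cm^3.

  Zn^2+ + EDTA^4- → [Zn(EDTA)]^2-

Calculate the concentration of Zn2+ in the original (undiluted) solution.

0.4158 M

n(EDTA) = 0.01930 × 0.2188 = 4.223 × 10^-3 mol
n(Zn2+) in the aliquot = 4.223 × 10^-3 mol (1:1 ratio)
[Zn2+]_dilute = 4.223 × 10^-3 / 0.05000 = 0.08446 mol/L
Dilution factor = 100.0 / 20.31 = 4.924
[Zn2+]_stock = 0.08446 × 4.924 = 0.4158 mol/L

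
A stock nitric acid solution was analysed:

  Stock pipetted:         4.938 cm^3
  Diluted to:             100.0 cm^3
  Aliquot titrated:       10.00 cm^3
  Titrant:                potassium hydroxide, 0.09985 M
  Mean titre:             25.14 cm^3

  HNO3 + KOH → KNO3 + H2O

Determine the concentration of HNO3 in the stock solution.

5.083 M

n(KOH) = 0.02514 × 0.09985 = 2.510 × 10^-3 mol
n(HNO3) in the aliquot = 2.510 × 10^-3 mol (1:1 ratio)
[HNO3]_dilute = 2.510 × 10^-3 / 0.01000 = 0.2510 mol/L
Dilution factor = 100.0 / 4.938 = 20.25
[HNO3]_stock = 0.2510 × 20.25 = 5.083 mol/L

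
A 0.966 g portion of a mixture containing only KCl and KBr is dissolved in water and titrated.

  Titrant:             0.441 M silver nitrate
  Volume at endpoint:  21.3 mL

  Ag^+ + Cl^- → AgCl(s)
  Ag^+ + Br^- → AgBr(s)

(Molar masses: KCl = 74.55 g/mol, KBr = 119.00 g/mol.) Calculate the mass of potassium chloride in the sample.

0.255 g

n(AgNO3) = 0.0213 × 0.441 = 9.39 × 10^-3 mol
Let x = n(KCl), y = n(KBr).
Titrant: 1x + 1y = 9.39 × 10^-3;  mass: 74.55x + 119.00y = 0.966
Solving, x = 3.42 × 10^-3 mol, y = 5.98 × 10^-3 mol
mass of KCl = 3.42 × 10^-3 × 74.55 = 0.255 g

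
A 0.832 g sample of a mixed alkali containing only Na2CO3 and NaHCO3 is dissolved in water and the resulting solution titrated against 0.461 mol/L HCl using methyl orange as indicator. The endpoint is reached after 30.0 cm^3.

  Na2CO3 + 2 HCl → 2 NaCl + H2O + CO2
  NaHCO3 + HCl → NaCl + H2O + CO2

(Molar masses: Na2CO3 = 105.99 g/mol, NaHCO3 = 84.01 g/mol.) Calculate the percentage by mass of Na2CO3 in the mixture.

67.7 %

n(HCl) = 0.0300 × 0.461 = 0.0138 mol
Let x = n(Na2CO3), y = n(NaHCO3).
Titrant: 2x + 1y = 0.0138;  mass: 105.99x + 84.01y = 0.832
Solving, x = 5.32 × 10^-3 mol, y = 3.19 × 10^-3 mol
mass of Na2CO3 = 5.32 × 10^-3 × 105.99 = 0.564 g
% Na2CO3 = 0.564 / 0.832 × 100 = 67.7 %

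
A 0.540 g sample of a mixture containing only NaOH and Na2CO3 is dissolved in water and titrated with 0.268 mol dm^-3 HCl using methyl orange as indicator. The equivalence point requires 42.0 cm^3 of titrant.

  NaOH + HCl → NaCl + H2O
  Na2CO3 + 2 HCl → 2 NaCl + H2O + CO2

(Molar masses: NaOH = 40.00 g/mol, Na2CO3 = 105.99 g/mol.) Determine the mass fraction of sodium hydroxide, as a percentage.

32.2 %

n(HCl) = 0.0420 × 0.268 = 0.0113 mol
Let x = n(NaOH), y = n(Na2CO3).
Titrant: 1x + 2y = 0.0113;  mass: 40.00x + 105.99y = 0.540
Solving, x = 4.35 × 10^-3 mol, y = 3.45 × 10^-3 mol
mass of NaOH = 4.35 × 10^-3 × 40.00 = 0.174 g
% NaOH = 0.174 / 0.540 × 100 = 32.2 %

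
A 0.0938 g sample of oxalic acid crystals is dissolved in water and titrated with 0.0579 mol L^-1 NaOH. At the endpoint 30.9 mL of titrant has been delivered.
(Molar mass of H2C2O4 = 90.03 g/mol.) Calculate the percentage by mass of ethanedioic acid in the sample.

H2C2O4 + 2 NaOH → Na2C2O4 + 2 H2O
n(NaOH) = 0.0309 L × 0.0579 mol/L = 1.79 × 10^-3 mol
From the 1:2 ratio, n(H2C2O4) = 1/2 × 1.79 × 10^-3 = 8.95 × 10^-4 mol
mass of H2C2O4 = 8.95 × 10^-4 × 90.03 g/mol = 0.0805 g
% H2C2O4 = 0.0805 / 0.0938 × 100 = 85.9 %

85.9 %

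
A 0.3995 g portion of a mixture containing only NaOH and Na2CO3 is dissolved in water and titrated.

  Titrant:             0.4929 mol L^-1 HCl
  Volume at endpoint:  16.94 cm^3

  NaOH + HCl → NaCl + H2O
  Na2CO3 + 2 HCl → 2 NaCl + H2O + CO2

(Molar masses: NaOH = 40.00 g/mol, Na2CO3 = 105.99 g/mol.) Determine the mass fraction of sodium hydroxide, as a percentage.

n(HCl) = 0.01694 × 0.4929 = 8.350 × 10^-3 mol
Let x = n(NaOH), y = n(Na2CO3).
Titrant: 1x + 2y = 8.350 × 10^-3;  mass: 40.00x + 105.99y = 0.3995
Solving, x = 3.308 × 10^-3 mol, y = 2.521 × 10^-3 mol
mass of NaOH = 3.308 × 10^-3 × 40.00 = 0.1323 g
% NaOH = 0.1323 / 0.3995 × 100 = 33.13 %

33.13 %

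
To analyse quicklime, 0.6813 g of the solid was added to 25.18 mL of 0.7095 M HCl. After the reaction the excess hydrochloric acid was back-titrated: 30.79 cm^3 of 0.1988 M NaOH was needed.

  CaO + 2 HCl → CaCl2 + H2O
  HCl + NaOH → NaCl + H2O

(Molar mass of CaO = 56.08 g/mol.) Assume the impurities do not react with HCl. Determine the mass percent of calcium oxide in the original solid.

48.33 %

n(HCl) added = 0.02518 × 0.7095 = 0.01787 mol
n(NaOH) used in back-titration = 0.03079 × 0.1988 = 6.121 × 10^-3 mol
n(HCl) left over = 6.121 × 10^-3 mol (1:1 ratio)
n(HCl) consumed by analyte = 0.01787 − 6.121 × 10^-3 = 0.01174 mol
From the 1:2 ratio, n(CaO) = 1/2 × 0.01174 = 5.872 × 10^-3 mol
mass of CaO = 5.872 × 10^-3 × 56.08 = 0.3293 g
% CaO = 0.3293 / 0.6813 × 100 = 48.33 %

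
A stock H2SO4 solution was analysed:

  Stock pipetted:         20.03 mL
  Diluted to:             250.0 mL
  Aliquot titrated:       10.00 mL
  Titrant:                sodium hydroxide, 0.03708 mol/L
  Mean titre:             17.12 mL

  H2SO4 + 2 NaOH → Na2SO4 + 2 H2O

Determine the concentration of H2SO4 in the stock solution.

n(NaOH) = 0.01712 × 0.03708 = 6.348 × 10^-4 mol
From the 1:2 ratio, n(H2SO4) in the aliquot = 1/2 × 6.348 × 10^-4 = 3.174 × 10^-4 mol
[H2SO4]_dilute = 3.174 × 10^-4 / 0.01000 = 0.03174 mol/L
Dilution factor = 250.0 / 20.03 = 12.48
[H2SO4]_stock = 0.03174 × 12.48 = 0.3962 mol/L

0.3962 mol/L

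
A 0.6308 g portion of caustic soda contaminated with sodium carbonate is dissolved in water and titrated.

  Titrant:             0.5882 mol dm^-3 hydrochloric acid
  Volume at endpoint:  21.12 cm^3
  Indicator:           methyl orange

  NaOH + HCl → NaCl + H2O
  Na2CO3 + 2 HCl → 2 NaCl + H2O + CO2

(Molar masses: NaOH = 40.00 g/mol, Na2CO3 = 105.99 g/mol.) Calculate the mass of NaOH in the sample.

n(HCl) = 0.02112 × 0.5882 = 0.01242 mol
Let x = n(NaOH), y = n(Na2CO3).
Titrant: 1x + 2y = 0.01242;  mass: 40.00x + 105.99y = 0.6308
Solving, x = 2.120 × 10^-3 mol, y = 5.152 × 10^-3 mol
mass of NaOH = 2.120 × 10^-3 × 40.00 = 0.08479 g

0.08479 g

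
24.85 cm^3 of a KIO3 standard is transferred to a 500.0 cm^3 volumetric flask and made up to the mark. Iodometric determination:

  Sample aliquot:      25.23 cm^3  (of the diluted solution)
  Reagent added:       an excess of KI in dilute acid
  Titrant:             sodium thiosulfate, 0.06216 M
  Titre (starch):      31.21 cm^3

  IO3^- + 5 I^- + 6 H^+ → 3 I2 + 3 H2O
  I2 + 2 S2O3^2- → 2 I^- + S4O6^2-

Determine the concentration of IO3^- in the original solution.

n(S2O3^2-) = 0.03121 × 0.06216 = 1.940 × 10^-3 mol
n(I2) = n(S2O3^2-)/2 = 9.700 × 10^-4 mol
From the 1:3 ratio, n(IO3^-) in the aliquot = 1/3 × 9.700 × 10^-4 = 3.233 × 10^-4 mol
[IO3^-]_dilute = 3.233 × 10^-4 / 0.02523 = 0.01282 mol/L
[IO3^-]_original = 0.01282 × 500.0/24.85 = 0.2579 mol/L

0.2579 M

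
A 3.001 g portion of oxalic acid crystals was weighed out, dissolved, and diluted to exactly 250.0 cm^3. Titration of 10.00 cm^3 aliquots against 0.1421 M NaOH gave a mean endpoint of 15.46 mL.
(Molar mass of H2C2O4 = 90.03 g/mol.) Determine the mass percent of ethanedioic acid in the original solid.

82.38 %

H2C2O4 + 2 NaOH → Na2C2O4 + 2 H2O
n(NaOH) per titration = 0.01546 × 0.1421 = 2.197 × 10^-3 mol
From the 1:2 ratio, n(H2C2O4) in each aliquot = 1/2 × 2.197 × 10^-3 = 1.098 × 10^-3 mol
n(H2C2O4) in the whole flask = 1.098 × 10^-3 × 250.0/10.00 = 0.02746 mol
mass of H2C2O4 = 0.02746 × 90.03 = 2.472 g
% H2C2O4 = 2.472 / 3.001 × 100 = 82.38 %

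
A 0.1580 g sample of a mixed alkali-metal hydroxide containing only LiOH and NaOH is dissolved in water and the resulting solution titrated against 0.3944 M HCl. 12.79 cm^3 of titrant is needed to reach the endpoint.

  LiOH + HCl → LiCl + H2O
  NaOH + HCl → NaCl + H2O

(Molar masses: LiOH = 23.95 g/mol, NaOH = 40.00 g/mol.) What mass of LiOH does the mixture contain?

n(HCl) = 0.01279 × 0.3944 = 5.044 × 10^-3 mol
Let x = n(LiOH), y = n(NaOH).
Titrant: 1x + 1y = 5.044 × 10^-3;  mass: 23.95x + 40.00y = 0.1580
Solving, x = 2.727 × 10^-3 mol, y = 2.317 × 10^-3 mol
mass of LiOH = 2.727 × 10^-3 × 23.95 = 0.06532 g

0.06532 g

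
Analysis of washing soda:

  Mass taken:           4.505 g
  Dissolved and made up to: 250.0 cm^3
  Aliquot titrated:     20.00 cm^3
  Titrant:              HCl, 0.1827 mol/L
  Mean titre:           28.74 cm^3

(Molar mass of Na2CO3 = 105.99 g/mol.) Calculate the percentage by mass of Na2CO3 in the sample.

Na2CO3 + 2 HCl → 2 NaCl + H2O + CO2
n(HCl) per titration = 0.02874 × 0.1827 = 5.251 × 10^-3 mol
From the 1:2 ratio, n(Na2CO3) in each aliquot = 1/2 × 5.251 × 10^-3 = 2.625 × 10^-3 mol
n(Na2CO3) in the whole flask = 2.625 × 10^-3 × 250.0/20.00 = 0.03282 mol
mass of Na2CO3 = 0.03282 × 105.99 = 3.478 g
% Na2CO3 = 3.478 / 4.505 × 100 = 77.21 %

77.21 %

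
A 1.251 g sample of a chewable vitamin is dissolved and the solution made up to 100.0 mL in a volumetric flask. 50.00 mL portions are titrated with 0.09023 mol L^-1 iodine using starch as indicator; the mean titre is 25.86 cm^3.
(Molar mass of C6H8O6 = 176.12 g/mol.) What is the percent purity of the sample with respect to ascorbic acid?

C6H8O6 + I2 → C6H6O6 + 2 HI
n(I2) per titration = 0.02586 × 0.09023 = 2.333 × 10^-3 mol
n(C6H8O6) in each aliquot = 2.333 × 10^-3 mol (1:1 ratio)
n(C6H8O6) in the whole flask = 2.333 × 10^-3 × 100.0/50.00 = 4.667 × 10^-3 mol
mass of C6H8O6 = 4.667 × 10^-3 × 176.12 = 0.8219 g
% C6H8O6 = 0.8219 / 1.251 × 100 = 65.70 %

65.70 %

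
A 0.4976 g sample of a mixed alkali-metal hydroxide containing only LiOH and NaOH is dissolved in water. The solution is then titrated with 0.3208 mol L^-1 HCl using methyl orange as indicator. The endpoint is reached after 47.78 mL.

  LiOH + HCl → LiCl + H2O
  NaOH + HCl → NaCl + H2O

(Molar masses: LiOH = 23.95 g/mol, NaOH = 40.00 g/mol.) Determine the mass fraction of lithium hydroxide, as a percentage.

34.64 %

n(HCl) = 0.04778 × 0.3208 = 0.01533 mol
Let x = n(LiOH), y = n(NaOH).
Titrant: 1x + 1y = 0.01533;  mass: 23.95x + 40.00y = 0.4976
Solving, x = 7.197 × 10^-3 mol, y = 8.131 × 10^-3 mol
mass of LiOH = 7.197 × 10^-3 × 23.95 = 0.1724 g
% LiOH = 0.1724 / 0.4976 × 100 = 34.64 %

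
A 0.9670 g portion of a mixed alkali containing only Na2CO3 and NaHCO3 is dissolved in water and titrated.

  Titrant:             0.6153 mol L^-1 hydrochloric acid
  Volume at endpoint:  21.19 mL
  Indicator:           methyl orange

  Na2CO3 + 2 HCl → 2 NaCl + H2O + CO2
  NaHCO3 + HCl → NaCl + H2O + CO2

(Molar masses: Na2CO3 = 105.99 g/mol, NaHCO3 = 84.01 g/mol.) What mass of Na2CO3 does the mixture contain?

0.2193 g

n(HCl) = 0.02119 × 0.6153 = 0.01304 mol
Let x = n(Na2CO3), y = n(NaHCO3).
Titrant: 2x + 1y = 0.01304;  mass: 105.99x + 84.01y = 0.9670
Solving, x = 2.069 × 10^-3 mol, y = 8.900 × 10^-3 mol
mass of Na2CO3 = 2.069 × 10^-3 × 105.99 = 0.2193 g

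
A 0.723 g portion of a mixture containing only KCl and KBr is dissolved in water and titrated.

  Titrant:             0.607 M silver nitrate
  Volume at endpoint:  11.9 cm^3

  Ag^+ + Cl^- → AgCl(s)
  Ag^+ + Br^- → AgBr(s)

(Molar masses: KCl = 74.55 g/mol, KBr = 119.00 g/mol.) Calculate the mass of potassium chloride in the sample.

0.229 g

n(AgNO3) = 0.0119 × 0.607 = 7.22 × 10^-3 mol
Let x = n(KCl), y = n(KBr).
Titrant: 1x + 1y = 7.22 × 10^-3;  mass: 74.55x + 119.00y = 0.723
Solving, x = 3.07 × 10^-3 mol, y = 4.15 × 10^-3 mol
mass of KCl = 3.07 × 10^-3 × 74.55 = 0.229 g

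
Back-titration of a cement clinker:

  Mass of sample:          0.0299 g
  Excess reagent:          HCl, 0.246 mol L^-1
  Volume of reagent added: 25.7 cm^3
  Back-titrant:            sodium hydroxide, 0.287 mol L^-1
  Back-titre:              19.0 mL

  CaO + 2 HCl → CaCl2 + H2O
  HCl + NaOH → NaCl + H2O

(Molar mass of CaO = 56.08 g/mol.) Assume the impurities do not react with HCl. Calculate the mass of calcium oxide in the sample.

0.0244 g

n(HCl) added = 0.0257 × 0.246 = 6.32 × 10^-3 mol
n(NaOH) used in back-titration = 0.0190 × 0.287 = 5.45 × 10^-3 mol
n(HCl) left over = 5.45 × 10^-3 mol (1:1 ratio)
n(HCl) consumed by analyte = 6.32 × 10^-3 − 5.45 × 10^-3 = 8.69 × 10^-4 mol
From the 1:2 ratio, n(CaO) = 1/2 × 8.69 × 10^-4 = 4.35 × 10^-4 mol
mass of CaO = 4.35 × 10^-4 × 56.08 = 0.0244 g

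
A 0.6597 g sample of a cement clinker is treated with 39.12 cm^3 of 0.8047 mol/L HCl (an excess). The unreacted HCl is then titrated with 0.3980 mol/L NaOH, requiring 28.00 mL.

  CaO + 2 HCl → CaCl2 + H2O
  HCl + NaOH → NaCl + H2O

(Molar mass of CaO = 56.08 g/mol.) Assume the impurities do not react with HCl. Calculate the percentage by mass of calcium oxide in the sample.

86.44 %

n(HCl) added = 0.03912 × 0.8047 = 0.03148 mol
n(NaOH) used in back-titration = 0.02800 × 0.3980 = 0.01114 mol
n(HCl) left over = 0.01114 mol (1:1 ratio)
n(HCl) consumed by analyte = 0.03148 − 0.01114 = 0.02034 mol
From the 1:2 ratio, n(CaO) = 1/2 × 0.02034 = 0.01017 mol
mass of CaO = 0.01017 × 56.08 = 0.5702 g
% CaO = 0.5702 / 0.6597 × 100 = 86.44 %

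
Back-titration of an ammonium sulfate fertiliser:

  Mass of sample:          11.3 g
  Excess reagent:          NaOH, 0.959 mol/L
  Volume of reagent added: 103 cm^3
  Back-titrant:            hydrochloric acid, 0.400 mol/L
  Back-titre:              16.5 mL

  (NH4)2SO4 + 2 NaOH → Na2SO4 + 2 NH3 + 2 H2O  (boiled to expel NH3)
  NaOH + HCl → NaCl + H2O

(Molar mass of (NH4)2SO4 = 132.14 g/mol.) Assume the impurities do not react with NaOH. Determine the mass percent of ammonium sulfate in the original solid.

53.9 %

n(NaOH) added = 0.103 × 0.959 = 0.0988 mol
n(HCl) used in back-titration = 0.0165 × 0.400 = 6.60 × 10^-3 mol
n(NaOH) left over = 6.60 × 10^-3 mol (1:1 ratio)
n(NaOH) consumed by analyte = 0.0988 − 6.60 × 10^-3 = 0.0922 mol
From the 1:2 ratio, n((NH4)2SO4) = 1/2 × 0.0922 = 0.0461 mol
mass of (NH4)2SO4 = 0.0461 × 132.14 = 6.09 g
% (NH4)2SO4 = 6.09 / 11.3 × 100 = 53.9 %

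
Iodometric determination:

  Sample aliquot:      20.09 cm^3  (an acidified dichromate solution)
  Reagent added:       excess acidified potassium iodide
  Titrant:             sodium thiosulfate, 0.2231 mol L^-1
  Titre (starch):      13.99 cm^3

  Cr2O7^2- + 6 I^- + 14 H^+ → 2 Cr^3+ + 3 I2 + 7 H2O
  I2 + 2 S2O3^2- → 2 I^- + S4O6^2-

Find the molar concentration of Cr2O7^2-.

n(S2O3^2-) = 0.01399 × 0.2231 = 3.121 × 10^-3 mol
n(I2) = n(S2O3^2-)/2 = 1.561 × 10^-3 mol
From the 1:3 ratio, n(Cr2O7^2-) in the aliquot = 1/3 × 1.561 × 10^-3 = 5.202 × 10^-4 mol
[Cr2O7^2-] = 5.202 × 10^-4 / 0.02009 = 0.02589 mol/L

0.02589 mol/L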